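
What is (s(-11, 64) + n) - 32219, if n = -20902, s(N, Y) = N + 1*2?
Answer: -53130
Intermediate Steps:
s(N, Y) = 2 + N (s(N, Y) = N + 2 = 2 + N)
(s(-11, 64) + n) - 32219 = ((2 - 11) - 20902) - 32219 = (-9 - 20902) - 32219 = -20911 - 32219 = -53130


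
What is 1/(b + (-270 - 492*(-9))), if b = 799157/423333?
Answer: 423333/1761017771 ≈ 0.00024039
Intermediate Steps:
b = 799157/423333 (b = 799157*(1/423333) = 799157/423333 ≈ 1.8878)
1/(b + (-270 - 492*(-9))) = 1/(799157/423333 + (-270 - 492*(-9))) = 1/(799157/423333 + (-270 + 4428)) = 1/(799157/423333 + 4158) = 1/(1761017771/423333) = 423333/1761017771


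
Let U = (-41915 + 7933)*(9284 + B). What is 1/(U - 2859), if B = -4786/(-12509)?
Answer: -12509/3946648901075 ≈ -3.1695e-9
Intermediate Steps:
B = 4786/12509 (B = -4786*(-1/12509) = 4786/12509 ≈ 0.38260)
U = -3946613137844/12509 (U = (-41915 + 7933)*(9284 + 4786/12509) = -33982*116138342/12509 = -3946613137844/12509 ≈ -3.1550e+8)
1/(U - 2859) = 1/(-3946613137844/12509 - 2859) = 1/(-3946648901075/12509) = -12509/3946648901075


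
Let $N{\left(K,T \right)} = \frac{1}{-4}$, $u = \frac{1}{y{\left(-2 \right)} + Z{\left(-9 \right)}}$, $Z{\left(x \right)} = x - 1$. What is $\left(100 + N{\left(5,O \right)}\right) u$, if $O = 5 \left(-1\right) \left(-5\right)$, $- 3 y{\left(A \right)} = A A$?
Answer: $- \frac{1197}{136} \approx -8.8015$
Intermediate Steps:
$Z{\left(x \right)} = -1 + x$
$y{\left(A \right)} = - \frac{A^{2}}{3}$ ($y{\left(A \right)} = - \frac{A A}{3} = - \frac{A^{2}}{3}$)
$O = 25$ ($O = \left(-5\right) \left(-5\right) = 25$)
$u = - \frac{3}{34}$ ($u = \frac{1}{- \frac{\left(-2\right)^{2}}{3} - 10} = \frac{1}{\left(- \frac{1}{3}\right) 4 - 10} = \frac{1}{- \frac{4}{3} - 10} = \frac{1}{- \frac{34}{3}} = - \frac{3}{34} \approx -0.088235$)
$N{\left(K,T \right)} = - \frac{1}{4}$
$\left(100 + N{\left(5,O \right)}\right) u = \left(100 - \frac{1}{4}\right) \left(- \frac{3}{34}\right) = \frac{399}{4} \left(- \frac{3}{34}\right) = - \frac{1197}{136}$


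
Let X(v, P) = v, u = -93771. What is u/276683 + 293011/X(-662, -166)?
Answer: -81133238915/183164146 ≈ -442.95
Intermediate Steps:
u/276683 + 293011/X(-662, -166) = -93771/276683 + 293011/(-662) = -93771*1/276683 + 293011*(-1/662) = -93771/276683 - 293011/662 = -81133238915/183164146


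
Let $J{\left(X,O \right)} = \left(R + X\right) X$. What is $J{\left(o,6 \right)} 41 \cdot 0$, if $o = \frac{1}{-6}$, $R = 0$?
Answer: $0$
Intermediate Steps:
$o = - \frac{1}{6} \approx -0.16667$
$J{\left(X,O \right)} = X^{2}$ ($J{\left(X,O \right)} = \left(0 + X\right) X = X X = X^{2}$)
$J{\left(o,6 \right)} 41 \cdot 0 = \left(- \frac{1}{6}\right)^{2} \cdot 41 \cdot 0 = \frac{1}{36} \cdot 41 \cdot 0 = \frac{41}{36} \cdot 0 = 0$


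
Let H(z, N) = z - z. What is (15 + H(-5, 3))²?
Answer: 225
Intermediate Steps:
H(z, N) = 0
(15 + H(-5, 3))² = (15 + 0)² = 15² = 225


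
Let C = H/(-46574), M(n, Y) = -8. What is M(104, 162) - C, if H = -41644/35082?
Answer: -112683743/14085423 ≈ -8.0000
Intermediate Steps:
H = -20822/17541 (H = -41644*1/35082 = -20822/17541 ≈ -1.1870)
C = 359/14085423 (C = -20822/17541/(-46574) = -20822/17541*(-1/46574) = 359/14085423 ≈ 2.5487e-5)
M(104, 162) - C = -8 - 1*359/14085423 = -8 - 359/14085423 = -112683743/14085423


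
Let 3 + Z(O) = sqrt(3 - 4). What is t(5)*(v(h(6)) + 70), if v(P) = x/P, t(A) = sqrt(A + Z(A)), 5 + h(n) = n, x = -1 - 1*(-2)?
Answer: 71*sqrt(2 + I) ≈ 103.33 + 24.393*I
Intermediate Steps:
x = 1 (x = -1 + 2 = 1)
Z(O) = -3 + I (Z(O) = -3 + sqrt(3 - 4) = -3 + sqrt(-1) = -3 + I)
h(n) = -5 + n
t(A) = sqrt(-3 + I + A) (t(A) = sqrt(A + (-3 + I)) = sqrt(-3 + I + A))
v(P) = 1/P
t(5)*(v(h(6)) + 70) = sqrt(-3 + I + 5)*(1/(-5 + 6) + 70) = sqrt(2 + I)*(1/1 + 70) = sqrt(2 + I)*(1 + 70) = sqrt(2 + I)*71 = 71*sqrt(2 + I)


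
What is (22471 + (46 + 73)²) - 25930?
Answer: 10702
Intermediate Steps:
(22471 + (46 + 73)²) - 25930 = (22471 + 119²) - 25930 = (22471 + 14161) - 25930 = 36632 - 25930 = 10702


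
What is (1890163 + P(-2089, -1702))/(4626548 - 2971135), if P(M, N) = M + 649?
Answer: 1888723/1655413 ≈ 1.1409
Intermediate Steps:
P(M, N) = 649 + M
(1890163 + P(-2089, -1702))/(4626548 - 2971135) = (1890163 + (649 - 2089))/(4626548 - 2971135) = (1890163 - 1440)/1655413 = 1888723*(1/1655413) = 1888723/1655413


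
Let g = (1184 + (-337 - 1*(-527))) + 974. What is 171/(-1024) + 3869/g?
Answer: 890087/601088 ≈ 1.4808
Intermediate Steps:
g = 2348 (g = (1184 + (-337 + 527)) + 974 = (1184 + 190) + 974 = 1374 + 974 = 2348)
171/(-1024) + 3869/g = 171/(-1024) + 3869/2348 = 171*(-1/1024) + 3869*(1/2348) = -171/1024 + 3869/2348 = 890087/601088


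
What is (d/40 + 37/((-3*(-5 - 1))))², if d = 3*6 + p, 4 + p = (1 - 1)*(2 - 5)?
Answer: 187489/32400 ≈ 5.7867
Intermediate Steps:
p = -4 (p = -4 + (1 - 1)*(2 - 5) = -4 + 0*(-3) = -4 + 0 = -4)
d = 14 (d = 3*6 - 4 = 18 - 4 = 14)
(d/40 + 37/((-3*(-5 - 1))))² = (14/40 + 37/((-3*(-5 - 1))))² = (14*(1/40) + 37/((-3*(-6))))² = (7/20 + 37/18)² = (433/180)² = 187489/32400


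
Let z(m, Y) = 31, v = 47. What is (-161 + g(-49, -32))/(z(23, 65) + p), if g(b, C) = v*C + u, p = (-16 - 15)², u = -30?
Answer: -1695/992 ≈ -1.7087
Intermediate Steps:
p = 961 (p = (-31)² = 961)
g(b, C) = -30 + 47*C (g(b, C) = 47*C - 30 = -30 + 47*C)
(-161 + g(-49, -32))/(z(23, 65) + p) = (-161 + (-30 + 47*(-32)))/(31 + 961) = (-161 + (-30 - 1504))/992 = (-161 - 1534)*(1/992) = -1695*1/992 = -1695/992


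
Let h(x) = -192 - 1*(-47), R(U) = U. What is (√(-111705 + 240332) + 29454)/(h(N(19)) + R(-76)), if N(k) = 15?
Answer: -29454/221 - √128627/221 ≈ -134.90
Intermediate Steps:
h(x) = -145 (h(x) = -192 + 47 = -145)
(√(-111705 + 240332) + 29454)/(h(N(19)) + R(-76)) = (√(-111705 + 240332) + 29454)/(-145 - 76) = (√128627 + 29454)/(-221) = (29454 + √128627)*(-1/221) = -29454/221 - √128627/221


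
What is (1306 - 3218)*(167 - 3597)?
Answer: 6558160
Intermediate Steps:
(1306 - 3218)*(167 - 3597) = -1912*(-3430) = 6558160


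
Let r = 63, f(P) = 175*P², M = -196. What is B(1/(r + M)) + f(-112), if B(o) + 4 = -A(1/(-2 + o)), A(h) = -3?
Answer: 2195199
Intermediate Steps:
B(o) = -1 (B(o) = -4 - 1*(-3) = -4 + 3 = -1)
B(1/(r + M)) + f(-112) = -1 + 175*(-112)² = -1 + 175*12544 = -1 + 2195200 = 2195199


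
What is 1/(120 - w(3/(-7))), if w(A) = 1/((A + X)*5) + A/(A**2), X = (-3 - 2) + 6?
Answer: 60/7319 ≈ 0.0081978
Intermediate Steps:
X = 1 (X = -5 + 6 = 1)
w(A) = 1/A + 1/(5*(1 + A)) (w(A) = 1/((A + 1)*5) + A/(A**2) = (1/5)/(1 + A) + A/A**2 = 1/(5*(1 + A)) + 1/A = 1/A + 1/(5*(1 + A)))
1/(120 - w(3/(-7))) = 1/(120 - (5 + 6*(3/(-7)))/(5*(3/(-7))*(1 + 3/(-7)))) = 1/(120 - (5 + 6*(3*(-1/7)))/(5*(3*(-1/7))*(1 + 3*(-1/7)))) = 1/(120 - (5 + 6*(-3/7))/(5*(-3/7)*(1 - 3/7))) = 1/(120 - (-7)*(5 - 18/7)/(5*3*4/7)) = 1/(120 - (-7)*7*17/(5*3*4*7)) = 1/(120 - 1*(-119/60)) = 1/(120 + 119/60) = 1/(7319/60) = 60/7319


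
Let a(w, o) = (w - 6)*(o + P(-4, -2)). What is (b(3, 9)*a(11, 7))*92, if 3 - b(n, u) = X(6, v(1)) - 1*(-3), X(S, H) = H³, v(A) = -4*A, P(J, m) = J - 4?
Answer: -29440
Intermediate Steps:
P(J, m) = -4 + J
a(w, o) = (-8 + o)*(-6 + w) (a(w, o) = (w - 6)*(o + (-4 - 4)) = (-6 + w)*(o - 8) = (-6 + w)*(-8 + o) = (-8 + o)*(-6 + w))
b(n, u) = 64 (b(n, u) = 3 - ((-4*1)³ - 1*(-3)) = 3 - ((-4)³ + 3) = 3 - (-64 + 3) = 3 - 1*(-61) = 3 + 61 = 64)
(b(3, 9)*a(11, 7))*92 = (64*(48 - 8*11 - 6*7 + 7*11))*92 = (64*(48 - 88 - 42 + 77))*92 = (64*(-5))*92 = -320*92 = -29440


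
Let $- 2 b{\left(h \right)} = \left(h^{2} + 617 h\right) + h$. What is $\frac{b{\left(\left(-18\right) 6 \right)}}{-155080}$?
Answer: $- \frac{1377}{7754} \approx -0.17759$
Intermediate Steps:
$b{\left(h \right)} = - 309 h - \frac{h^{2}}{2}$ ($b{\left(h \right)} = - \frac{\left(h^{2} + 617 h\right) + h}{2} = - \frac{h^{2} + 618 h}{2} = - 309 h - \frac{h^{2}}{2}$)
$\frac{b{\left(\left(-18\right) 6 \right)}}{-155080} = \frac{\left(- \frac{1}{2}\right) \left(\left(-18\right) 6\right) \left(618 - 108\right)}{-155080} = \left(- \frac{1}{2}\right) \left(-108\right) \left(618 - 108\right) \left(- \frac{1}{155080}\right) = \left(- \frac{1}{2}\right) \left(-108\right) 510 \left(- \frac{1}{155080}\right) = 27540 \left(- \frac{1}{155080}\right) = - \frac{1377}{7754}$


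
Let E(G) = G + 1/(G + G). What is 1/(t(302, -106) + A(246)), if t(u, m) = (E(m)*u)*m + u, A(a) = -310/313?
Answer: 313/1062235615 ≈ 2.9466e-7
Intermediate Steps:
A(a) = -310/313 (A(a) = -310*1/313 = -310/313)
E(G) = G + 1/(2*G)
t(u, m) = u + m*u*(m + 1/(2*m)) (t(u, m) = ((m + 1/(2*m))*u)*m + u = (u*(m + 1/(2*m)))*m + u = m*u*(m + 1/(2*m)) + u = u + m*u*(m + 1/(2*m)))
1/(t(302, -106) + A(246)) = 1/((1/2)*302*(3 + 2*(-106)**2) - 310/313) = 1/((1/2)*302*(3 + 2*11236) - 310/313) = 1/((1/2)*302*(3 + 22472) - 310/313) = 1/((1/2)*302*22475 - 310/313) = 1/(3393725 - 310/313) = 1/(1062235615/313) = 313/1062235615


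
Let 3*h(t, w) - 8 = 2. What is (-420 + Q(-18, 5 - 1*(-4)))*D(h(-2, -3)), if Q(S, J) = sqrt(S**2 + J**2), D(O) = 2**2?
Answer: -1680 + 36*sqrt(5) ≈ -1599.5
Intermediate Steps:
h(t, w) = 10/3 (h(t, w) = 8/3 + (1/3)*2 = 8/3 + 2/3 = 10/3)
D(O) = 4
Q(S, J) = sqrt(J**2 + S**2)
(-420 + Q(-18, 5 - 1*(-4)))*D(h(-2, -3)) = (-420 + sqrt((5 - 1*(-4))**2 + (-18)**2))*4 = (-420 + sqrt((5 + 4)**2 + 324))*4 = (-420 + sqrt(9**2 + 324))*4 = (-420 + sqrt(81 + 324))*4 = (-420 + sqrt(405))*4 = (-420 + 9*sqrt(5))*4 = -1680 + 36*sqrt(5)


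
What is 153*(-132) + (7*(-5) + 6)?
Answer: -20225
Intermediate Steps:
153*(-132) + (7*(-5) + 6) = -20196 + (-35 + 6) = -20196 - 29 = -20225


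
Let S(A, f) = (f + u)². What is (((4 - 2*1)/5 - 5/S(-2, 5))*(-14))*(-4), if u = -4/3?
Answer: 952/605 ≈ 1.5736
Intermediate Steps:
u = -4/3 (u = -4*⅓ = -4/3 ≈ -1.3333)
S(A, f) = (-4/3 + f)² (S(A, f) = (f - 4/3)² = (-4/3 + f)²)
(((4 - 2*1)/5 - 5/S(-2, 5))*(-14))*(-4) = (((4 - 2*1)/5 - 5*9/(-4 + 3*5)²)*(-14))*(-4) = (((4 - 2)*(⅕) - 5*9/(-4 + 15)²)*(-14))*(-4) = ((2*(⅕) - 5/((⅑)*11²))*(-14))*(-4) = ((⅖ - 5/((⅑)*121))*(-14))*(-4) = ((⅖ - 5/121/9)*(-14))*(-4) = ((⅖ - 5*9/121)*(-14))*(-4) = ((⅖ - 45/121)*(-14))*(-4) = ((17/605)*(-14))*(-4) = -238/605*(-4) = 952/605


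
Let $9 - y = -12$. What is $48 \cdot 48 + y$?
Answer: $2325$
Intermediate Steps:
$y = 21$ ($y = 9 - -12 = 9 + 12 = 21$)
$48 \cdot 48 + y = 48 \cdot 48 + 21 = 2304 + 21 = 2325$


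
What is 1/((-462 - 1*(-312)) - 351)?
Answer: -1/501 ≈ -0.0019960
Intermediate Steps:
1/((-462 - 1*(-312)) - 351) = 1/((-462 + 312) - 351) = 1/(-150 - 351) = 1/(-501) = -1/501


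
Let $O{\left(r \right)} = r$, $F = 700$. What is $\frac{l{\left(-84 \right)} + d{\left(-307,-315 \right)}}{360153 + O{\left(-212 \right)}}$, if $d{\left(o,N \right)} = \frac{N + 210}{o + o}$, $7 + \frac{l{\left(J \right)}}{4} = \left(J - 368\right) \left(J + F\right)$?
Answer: $- \frac{683846079}{221003774} \approx -3.0943$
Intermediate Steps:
$l{\left(J \right)} = -28 + 4 \left(-368 + J\right) \left(700 + J\right)$ ($l{\left(J \right)} = -28 + 4 \left(J - 368\right) \left(J + 700\right) = -28 + 4 \left(-368 + J\right) \left(700 + J\right)$)
$d{\left(o,N \right)} = \frac{210 + N}{2 o}$
$\frac{l{\left(-84 \right)} + d{\left(-307,-315 \right)}}{360153 + O{\left(-212 \right)}} = \frac{\left(-1030428 + 4 \left(-84\right)^{2} + 1328 \left(-84\right)\right) + \frac{210 - 315}{2 \left(-307\right)}}{360153 - 212} = \frac{\left(-1030428 + 4 \cdot 7056 - 111552\right) + \frac{1}{2} \left(- \frac{1}{307}\right) \left(-105\right)}{359941} = \left(\left(-1030428 + 28224 - 111552\right) + \frac{105}{614}\right) \frac{1}{359941} = \left(-1113756 + \frac{105}{614}\right) \frac{1}{359941} = \left(- \frac{683846079}{614}\right) \frac{1}{359941} = - \frac{683846079}{221003774}$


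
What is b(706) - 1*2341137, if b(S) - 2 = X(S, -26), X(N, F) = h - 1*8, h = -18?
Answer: -2341161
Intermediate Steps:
X(N, F) = -26 (X(N, F) = -18 - 1*8 = -18 - 8 = -26)
b(S) = -24 (b(S) = 2 - 26 = -24)
b(706) - 1*2341137 = -24 - 1*2341137 = -24 - 2341137 = -2341161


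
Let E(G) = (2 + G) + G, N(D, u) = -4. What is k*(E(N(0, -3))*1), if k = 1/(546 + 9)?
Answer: -2/185 ≈ -0.010811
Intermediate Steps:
E(G) = 2 + 2*G
k = 1/555 ≈ 0.0018018
k*(E(N(0, -3))*1) = ((2 + 2*(-4))*1)/555 = ((2 - 8)*1)/555 = (-6*1)/555 = (1/555)*(-6) = -2/185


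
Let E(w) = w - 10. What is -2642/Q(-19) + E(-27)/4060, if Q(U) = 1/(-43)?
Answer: 461240323/4060 ≈ 1.1361e+5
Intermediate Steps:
E(w) = -10 + w
Q(U) = -1/43
-2642/Q(-19) + E(-27)/4060 = -2642/(-1/43) + (-10 - 27)/4060 = -2642*(-43) - 37*1/4060 = 113606 - 37/4060 = 461240323/4060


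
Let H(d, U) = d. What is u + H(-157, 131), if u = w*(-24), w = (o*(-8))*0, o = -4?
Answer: -157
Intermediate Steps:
w = 0 (w = -4*(-8)*0 = 32*0 = 0)
u = 0 (u = 0*(-24) = 0)
u + H(-157, 131) = 0 - 157 = -157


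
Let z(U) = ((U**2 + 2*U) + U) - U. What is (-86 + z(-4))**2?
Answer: 6084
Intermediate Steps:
z(U) = U**2 + 2*U (z(U) = (U**2 + 3*U) - U = U**2 + 2*U)
(-86 + z(-4))**2 = (-86 - 4*(2 - 4))**2 = (-86 - 4*(-2))**2 = (-86 + 8)**2 = (-78)**2 = 6084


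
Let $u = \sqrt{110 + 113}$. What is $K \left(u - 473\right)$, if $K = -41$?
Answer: $19393 - 41 \sqrt{223} \approx 18781.0$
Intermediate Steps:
$u = \sqrt{223} \approx 14.933$
$K \left(u - 473\right) = - 41 \left(\sqrt{223} - 473\right) = - 41 \left(-473 + \sqrt{223}\right) = 19393 - 41 \sqrt{223}$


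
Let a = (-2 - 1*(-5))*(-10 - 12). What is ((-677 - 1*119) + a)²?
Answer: 743044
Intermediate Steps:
a = -66 (a = (-2 + 5)*(-22) = 3*(-22) = -66)
((-677 - 1*119) + a)² = ((-677 - 1*119) - 66)² = ((-677 - 119) - 66)² = (-796 - 66)² = (-862)² = 743044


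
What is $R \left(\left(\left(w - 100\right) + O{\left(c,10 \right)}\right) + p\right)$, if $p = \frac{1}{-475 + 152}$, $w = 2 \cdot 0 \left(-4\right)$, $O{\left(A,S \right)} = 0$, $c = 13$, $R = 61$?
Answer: $- \frac{1970361}{323} \approx -6100.2$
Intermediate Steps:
$w = 0$ ($w = 0 \left(-4\right) = 0$)
$p = - \frac{1}{323}$ ($p = \frac{1}{-323} = - \frac{1}{323} \approx -0.003096$)
$R \left(\left(\left(w - 100\right) + O{\left(c,10 \right)}\right) + p\right) = 61 \left(\left(\left(0 - 100\right) + 0\right) - \frac{1}{323}\right) = 61 \left(\left(-100 + 0\right) - \frac{1}{323}\right) = 61 \left(-100 - \frac{1}{323}\right) = 61 \left(- \frac{32301}{323}\right) = - \frac{1970361}{323}$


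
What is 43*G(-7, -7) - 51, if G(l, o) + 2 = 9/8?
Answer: -709/8 ≈ -88.625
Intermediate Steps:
G(l, o) = -7/8 (G(l, o) = -2 + 9/8 = -7/8)
43*G(-7, -7) - 51 = 43*(-7/8) - 51 = -301/8 - 51 = -709/8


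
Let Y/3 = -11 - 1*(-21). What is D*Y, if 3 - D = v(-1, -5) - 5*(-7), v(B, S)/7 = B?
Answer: -750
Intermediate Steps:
v(B, S) = 7*B
Y = 30 (Y = 3*(-11 - 1*(-21)) = 3*(-11 + 21) = 3*10 = 30)
D = -25 (D = 3 - (7*(-1) - 5*(-7)) = 3 - (-7 + 35) = 3 - 1*28 = 3 - 28 = -25)
D*Y = -25*30 = -750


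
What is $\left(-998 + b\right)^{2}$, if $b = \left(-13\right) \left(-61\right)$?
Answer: $42025$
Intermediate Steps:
$b = 793$
$\left(-998 + b\right)^{2} = \left(-998 + 793\right)^{2} = \left(-205\right)^{2} = 42025$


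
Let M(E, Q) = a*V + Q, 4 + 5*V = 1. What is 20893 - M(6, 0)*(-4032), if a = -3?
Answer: 140753/5 ≈ 28151.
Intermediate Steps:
V = -3/5 (V = -4/5 + (1/5)*1 = -4/5 + 1/5 = -3/5 ≈ -0.60000)
M(E, Q) = 9/5 + Q (M(E, Q) = -3*(-3/5) + Q = 9/5 + Q)
20893 - M(6, 0)*(-4032) = 20893 - (9/5 + 0)*(-4032) = 20893 - 9*(-4032)/5 = 20893 - 1*(-36288/5) = 20893 + 36288/5 = 140753/5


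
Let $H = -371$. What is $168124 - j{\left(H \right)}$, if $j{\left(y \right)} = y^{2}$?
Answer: $30483$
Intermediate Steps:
$168124 - j{\left(H \right)} = 168124 - \left(-371\right)^{2} = 168124 - 137641 = 30483$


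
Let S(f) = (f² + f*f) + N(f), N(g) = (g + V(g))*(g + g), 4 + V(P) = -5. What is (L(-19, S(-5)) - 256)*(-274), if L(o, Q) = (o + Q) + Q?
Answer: -28770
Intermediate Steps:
V(P) = -9 (V(P) = -4 - 5 = -9)
N(g) = 2*g*(-9 + g) (N(g) = (g - 9)*(g + g) = (-9 + g)*(2*g) = 2*g*(-9 + g))
S(f) = 2*f² + 2*f*(-9 + f) (S(f) = (f² + f*f) + 2*f*(-9 + f) = (f² + f²) + 2*f*(-9 + f) = 2*f² + 2*f*(-9 + f))
L(o, Q) = o + 2*Q (L(o, Q) = (Q + o) + Q = o + 2*Q)
(L(-19, S(-5)) - 256)*(-274) = ((-19 + 2*(2*(-5)*(-9 + 2*(-5)))) - 256)*(-274) = ((-19 + 2*(2*(-5)*(-9 - 10))) - 256)*(-274) = ((-19 + 2*(2*(-5)*(-19))) - 256)*(-274) = ((-19 + 2*190) - 256)*(-274) = ((-19 + 380) - 256)*(-274) = (361 - 256)*(-274) = 105*(-274) = -28770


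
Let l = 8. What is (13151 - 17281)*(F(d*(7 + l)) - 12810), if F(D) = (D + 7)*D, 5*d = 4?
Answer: 51963660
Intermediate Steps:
d = 4/5 (d = (1/5)*4 = 4/5 ≈ 0.80000)
F(D) = D*(7 + D) (F(D) = (7 + D)*D = D*(7 + D))
(13151 - 17281)*(F(d*(7 + l)) - 12810) = (13151 - 17281)*((4*(7 + 8)/5)*(7 + 4*(7 + 8)/5) - 12810) = -4130*(((4/5)*15)*(7 + (4/5)*15) - 12810) = -4130*(12*(7 + 12) - 12810) = -4130*(12*19 - 12810) = -4130*(228 - 12810) = -4130*(-12582) = 51963660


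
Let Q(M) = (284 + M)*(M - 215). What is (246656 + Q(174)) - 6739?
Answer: 221139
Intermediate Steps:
Q(M) = (-215 + M)*(284 + M) (Q(M) = (284 + M)*(-215 + M) = (-215 + M)*(284 + M))
(246656 + Q(174)) - 6739 = (246656 + (-61060 + 174² + 69*174)) - 6739 = (246656 + (-61060 + 30276 + 12006)) - 6739 = (246656 - 18778) - 6739 = 227878 - 6739 = 221139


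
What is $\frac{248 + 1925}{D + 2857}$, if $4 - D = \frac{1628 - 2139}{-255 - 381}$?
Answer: $\frac{1382028}{1819085} \approx 0.75974$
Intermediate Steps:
$D = \frac{2033}{636}$ ($D = 4 - \frac{1628 - 2139}{-255 - 381} = 4 - - \frac{511}{-636} = 4 - \left(-511\right) \left(- \frac{1}{636}\right) = 4 - \frac{511}{636} = \frac{2033}{636} \approx 3.1965$)
$\frac{248 + 1925}{D + 2857} = \frac{248 + 1925}{\frac{2033}{636} + 2857} = \frac{2173}{\frac{1819085}{636}} = 2173 \cdot \frac{636}{1819085} = \frac{1382028}{1819085}$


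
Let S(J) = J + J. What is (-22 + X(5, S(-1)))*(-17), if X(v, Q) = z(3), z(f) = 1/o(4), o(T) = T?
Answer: 1479/4 ≈ 369.75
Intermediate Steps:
S(J) = 2*J
z(f) = 1/4
X(v, Q) = 1/4
(-22 + X(5, S(-1)))*(-17) = (-22 + 1/4)*(-17) = -87/4*(-17) = 1479/4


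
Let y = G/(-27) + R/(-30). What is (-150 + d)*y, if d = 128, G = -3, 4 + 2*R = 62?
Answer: 847/45 ≈ 18.822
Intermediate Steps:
R = 29 (R = -2 + (1/2)*62 = -2 + 31 = 29)
y = -77/90 (y = -3/(-27) + 29/(-30) = -3*(-1/27) + 29*(-1/30) = 1/9 - 29/30 = -77/90 ≈ -0.85556)
(-150 + d)*y = (-150 + 128)*(-77/90) = -22*(-77/90) = 847/45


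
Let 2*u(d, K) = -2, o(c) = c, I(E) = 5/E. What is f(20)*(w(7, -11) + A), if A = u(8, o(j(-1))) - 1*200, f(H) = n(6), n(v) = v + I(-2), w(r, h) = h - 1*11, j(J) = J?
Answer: -1561/2 ≈ -780.50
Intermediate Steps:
u(d, K) = -1 (u(d, K) = (½)*(-2) = -1)
w(r, h) = -11 + h (w(r, h) = h - 11 = -11 + h)
n(v) = -5/2 + v (n(v) = v + 5/(-2) = v + 5*(-½) = v - 5/2 = -5/2 + v)
f(H) = 7/2 (f(H) = -5/2 + 6 = 7/2)
A = -201 (A = -1 - 1*200 = -1 - 200 = -201)
f(20)*(w(7, -11) + A) = 7*((-11 - 11) - 201)/2 = 7*(-22 - 201)/2 = (7/2)*(-223) = -1561/2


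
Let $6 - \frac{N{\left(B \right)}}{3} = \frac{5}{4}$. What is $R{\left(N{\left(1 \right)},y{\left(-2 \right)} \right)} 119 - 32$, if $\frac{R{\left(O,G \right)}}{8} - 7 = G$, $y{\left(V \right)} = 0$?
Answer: $6632$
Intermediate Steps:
$N{\left(B \right)} = \frac{57}{4}$ ($N{\left(B \right)} = 18 - 3 \cdot \frac{5}{4} = 18 - 3 \cdot 5 \cdot \frac{1}{4} = 18 - \frac{15}{4} = \frac{57}{4}$)
$R{\left(O,G \right)} = 56 + 8 G$
$R{\left(N{\left(1 \right)},y{\left(-2 \right)} \right)} 119 - 32 = \left(56 + 8 \cdot 0\right) 119 - 32 = \left(56 + 0\right) 119 - 32 = 56 \cdot 119 - 32 = 6664 - 32 = 6632$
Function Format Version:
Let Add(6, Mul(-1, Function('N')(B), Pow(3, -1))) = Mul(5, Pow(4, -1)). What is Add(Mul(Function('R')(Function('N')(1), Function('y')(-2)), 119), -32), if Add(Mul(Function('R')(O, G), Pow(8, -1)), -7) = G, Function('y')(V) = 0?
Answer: 6632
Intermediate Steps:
Function('N')(B) = Rational(57, 4) (Function('N')(B) = Add(18, Mul(-3, Mul(5, Pow(4, -1)))) = Add(18, Mul(-3, Mul(5, Rational(1, 4)))) = Add(18, Mul(-3, Rational(5, 4))) = Add(18, Rational(-15, 4)) = Rational(57, 4))
Function('R')(O, G) = Add(56, Mul(8, G))
Add(Mul(Function('R')(Function('N')(1), Function('y')(-2)), 119), -32) = Add(Mul(Add(56, Mul(8, 0)), 119), -32) = Add(Mul(Add(56, 0), 119), -32) = Add(Mul(56, 119), -32) = Add(6664, -32) = 6632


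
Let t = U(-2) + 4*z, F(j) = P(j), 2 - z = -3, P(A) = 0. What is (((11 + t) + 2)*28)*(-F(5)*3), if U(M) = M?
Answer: 0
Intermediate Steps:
z = 5 (z = 2 - 1*(-3) = 2 + 3 = 5)
F(j) = 0
t = 18 (t = -2 + 4*5 = -2 + 20 = 18)
(((11 + t) + 2)*28)*(-F(5)*3) = (((11 + 18) + 2)*28)*(-1*0*3) = ((29 + 2)*28)*(0*3) = (31*28)*0 = 868*0 = 0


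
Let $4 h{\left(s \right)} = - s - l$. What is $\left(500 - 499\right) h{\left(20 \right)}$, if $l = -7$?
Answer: $- \frac{13}{4} \approx -3.25$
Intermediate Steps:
$h{\left(s \right)} = \frac{7}{4} - \frac{s}{4}$ ($h{\left(s \right)} = \frac{- s - -7}{4} = \frac{- s + 7}{4} = \frac{7 - s}{4} = \frac{7}{4} - \frac{s}{4}$)
$\left(500 - 499\right) h{\left(20 \right)} = \left(500 - 499\right) \left(\frac{7}{4} - 5\right) = 1 \left(\frac{7}{4} - 5\right) = 1 \left(- \frac{13}{4}\right) = - \frac{13}{4}$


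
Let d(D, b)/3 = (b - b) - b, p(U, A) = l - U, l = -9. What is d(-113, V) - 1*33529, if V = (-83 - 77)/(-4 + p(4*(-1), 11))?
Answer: -100747/3 ≈ -33582.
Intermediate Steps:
p(U, A) = -9 - U
V = 160/9 (V = (-83 - 77)/(-4 + (-9 - 4*(-1))) = -160/(-4 + (-9 - 1*(-4))) = -160/(-4 + (-9 + 4)) = -160/(-4 - 5) = -160/(-9) = -160*(-⅑) = 160/9 ≈ 17.778)
d(D, b) = -3*b (d(D, b) = 3*((b - b) - b) = 3*(0 - b) = 3*(-b) = -3*b)
d(-113, V) - 1*33529 = -3*160/9 - 1*33529 = -160/3 - 33529 = -100747/3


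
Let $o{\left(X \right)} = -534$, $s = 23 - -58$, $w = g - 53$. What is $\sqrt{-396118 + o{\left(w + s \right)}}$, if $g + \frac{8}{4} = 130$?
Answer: $2 i \sqrt{99163} \approx 629.8 i$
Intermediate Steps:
$g = 128$ ($g = -2 + 130 = 128$)
$w = 75$ ($w = 128 - 53 = 75$)
$s = 81$ ($s = 23 + 58 = 81$)
$\sqrt{-396118 + o{\left(w + s \right)}} = \sqrt{-396118 - 534} = \sqrt{-396652} = 2 i \sqrt{99163}$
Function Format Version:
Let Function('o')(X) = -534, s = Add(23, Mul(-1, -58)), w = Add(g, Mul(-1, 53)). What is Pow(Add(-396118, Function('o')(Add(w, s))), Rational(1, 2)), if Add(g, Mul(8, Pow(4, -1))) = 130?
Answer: Mul(2, I, Pow(99163, Rational(1, 2))) ≈ Mul(629.80, I)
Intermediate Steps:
g = 128 (g = Add(-2, 130) = 128)
w = 75 (w = Add(128, Mul(-1, 53)) = Add(128, -53) = 75)
s = 81 (s = Add(23, 58) = 81)
Pow(Add(-396118, Function('o')(Add(w, s))), Rational(1, 2)) = Pow(Add(-396118, -534), Rational(1, 2)) = Pow(-396652, Rational(1, 2)) = Mul(2, I, Pow(99163, Rational(1, 2)))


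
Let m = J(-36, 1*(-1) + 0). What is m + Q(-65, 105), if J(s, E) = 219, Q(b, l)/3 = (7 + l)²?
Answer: 37851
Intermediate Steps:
Q(b, l) = 3*(7 + l)²
m = 219
m + Q(-65, 105) = 219 + 3*(7 + 105)² = 219 + 3*112² = 219 + 3*12544 = 219 + 37632 = 37851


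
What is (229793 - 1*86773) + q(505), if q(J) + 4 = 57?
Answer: 143073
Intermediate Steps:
q(J) = 53 (q(J) = -4 + 57 = 53)
(229793 - 1*86773) + q(505) = (229793 - 1*86773) + 53 = (229793 - 86773) + 53 = 143020 + 53 = 143073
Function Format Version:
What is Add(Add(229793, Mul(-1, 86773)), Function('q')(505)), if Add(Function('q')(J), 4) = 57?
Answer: 143073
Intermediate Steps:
Function('q')(J) = 53 (Function('q')(J) = Add(-4, 57) = 53)
Add(Add(229793, Mul(-1, 86773)), Function('q')(505)) = Add(Add(229793, Mul(-1, 86773)), 53) = Add(Add(229793, -86773), 53) = Add(143020, 53) = 143073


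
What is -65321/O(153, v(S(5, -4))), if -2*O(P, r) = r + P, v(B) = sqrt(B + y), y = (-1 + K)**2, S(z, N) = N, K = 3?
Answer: 130642/153 ≈ 853.87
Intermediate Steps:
y = 4 (y = (-1 + 3)**2 = 2**2 = 4)
v(B) = sqrt(4 + B) (v(B) = sqrt(B + 4) = sqrt(4 + B))
O(P, r) = -P/2 - r/2 (O(P, r) = -(r + P)/2 = -(P + r)/2 = -P/2 - r/2)
-65321/O(153, v(S(5, -4))) = -65321/(-1/2*153 - sqrt(4 - 4)/2) = -65321/(-153/2 - sqrt(0)/2) = -65321/(-153/2 - 1/2*0) = -65321/(-153/2 + 0) = -65321/(-153/2) = -65321*(-2/153) = 130642/153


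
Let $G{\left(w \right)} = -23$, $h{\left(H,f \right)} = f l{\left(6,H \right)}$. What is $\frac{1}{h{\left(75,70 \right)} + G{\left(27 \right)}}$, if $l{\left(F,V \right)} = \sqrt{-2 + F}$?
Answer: $\frac{1}{117} \approx 0.008547$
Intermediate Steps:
$h{\left(H,f \right)} = 2 f$ ($h{\left(H,f \right)} = f \sqrt{-2 + 6} = f \sqrt{4} = f 2 = 2 f$)
$\frac{1}{h{\left(75,70 \right)} + G{\left(27 \right)}} = \frac{1}{2 \cdot 70 - 23} = \frac{1}{140 - 23} = \frac{1}{117}$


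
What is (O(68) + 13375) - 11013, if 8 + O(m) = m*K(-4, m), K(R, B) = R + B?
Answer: 6706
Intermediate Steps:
K(R, B) = B + R
O(m) = -8 + m*(-4 + m) (O(m) = -8 + m*(m - 4) = -8 + m*(-4 + m))
(O(68) + 13375) - 11013 = ((-8 + 68*(-4 + 68)) + 13375) - 11013 = ((-8 + 68*64) + 13375) - 11013 = ((-8 + 4352) + 13375) - 11013 = (4344 + 13375) - 11013 = 17719 - 11013 = 6706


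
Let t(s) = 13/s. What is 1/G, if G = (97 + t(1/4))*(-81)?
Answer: -1/12069 ≈ -8.2857e-5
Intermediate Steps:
G = -12069 (G = (97 + 13/(1/4))*(-81) = (97 + 13*4)*(-81) = (97 + 52)*(-81) = 149*(-81) = -12069)
1/G = 1/(-12069) = -1/12069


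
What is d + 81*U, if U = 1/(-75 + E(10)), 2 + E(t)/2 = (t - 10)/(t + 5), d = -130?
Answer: -10351/79 ≈ -131.03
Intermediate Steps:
E(t) = -4 + 2*(-10 + t)/(5 + t) (E(t) = -4 + 2*((t - 10)/(t + 5)) = -4 + 2*((-10 + t)/(5 + t)) = -4 + 2*(-10 + t)/(5 + t))
U = -1/79 (U = 1/(-75 + 2*(-20 - 1*10)/(5 + 10)) = 1/(-75 + 2*(-20 - 10)/15) = 1/(-75 + 2*(1/15)*(-30)) = 1/(-75 - 4) = 1/(-79) = -1/79 ≈ -0.012658)
d + 81*U = -130 + 81*(-1/79) = -130 - 81/79 = -10351/79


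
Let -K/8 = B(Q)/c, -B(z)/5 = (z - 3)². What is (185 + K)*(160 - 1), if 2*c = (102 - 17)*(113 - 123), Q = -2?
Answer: 493695/17 ≈ 29041.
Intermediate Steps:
B(z) = -5*(-3 + z)² (B(z) = -5*(z - 3)² = -5*(-3 + z)²)
c = -425 (c = ((102 - 17)*(113 - 123))/2 = (85*(-10))/2 = (½)*(-850) = -425)
K = -40/17 (K = -8*(-5*(-3 - 2)²)/(-425) = -8*(-5*(-5)²)*(-1)/425 = -8*(-5*25)*(-1)/425 = -(-1000)*(-1)/425 = -8*5/17 = -40/17 ≈ -2.3529)
(185 + K)*(160 - 1) = (185 - 40/17)*(160 - 1) = (3105/17)*159 = 493695/17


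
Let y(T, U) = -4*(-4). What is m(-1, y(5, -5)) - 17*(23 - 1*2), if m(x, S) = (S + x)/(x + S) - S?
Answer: -372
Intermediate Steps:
y(T, U) = 16
m(x, S) = 1 - S (m(x, S) = (S + x)/(S + x) - S = 1 - S)
m(-1, y(5, -5)) - 17*(23 - 1*2) = (1 - 1*16) - 17*(23 - 1*2) = (1 - 16) - 17*(23 - 2) = -15 - 17*21 = -15 - 357 = -372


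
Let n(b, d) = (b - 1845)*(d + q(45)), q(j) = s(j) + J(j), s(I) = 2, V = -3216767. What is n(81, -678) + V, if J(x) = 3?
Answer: -2029595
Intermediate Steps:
q(j) = 5 (q(j) = 2 + 3 = 5)
n(b, d) = (-1845 + b)*(5 + d) (n(b, d) = (b - 1845)*(d + 5) = (-1845 + b)*(5 + d))
n(81, -678) + V = (-9225 - 1845*(-678) + 5*81 + 81*(-678)) - 3216767 = (-9225 + 1250910 + 405 - 54918) - 3216767 = 1187172 - 3216767 = -2029595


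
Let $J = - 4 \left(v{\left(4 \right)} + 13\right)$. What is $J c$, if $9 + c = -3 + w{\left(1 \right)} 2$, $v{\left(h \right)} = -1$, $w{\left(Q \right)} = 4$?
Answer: $192$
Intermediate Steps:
$c = -4$ ($c = -9 + \left(-3 + 4 \cdot 2\right) = -9 + \left(-3 + 8\right) = -9 + 5 = -4$)
$J = -48$ ($J = - 4 \left(-1 + 13\right) = \left(-4\right) 12 = -48$)
$J c = \left(-48\right) \left(-4\right) = 192$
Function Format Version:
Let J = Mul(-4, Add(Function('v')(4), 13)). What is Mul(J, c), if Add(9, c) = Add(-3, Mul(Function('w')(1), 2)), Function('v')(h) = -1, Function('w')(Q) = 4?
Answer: 192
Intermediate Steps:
c = -4 (c = Add(-9, Add(-3, Mul(4, 2))) = Add(-9, Add(-3, 8)) = Add(-9, 5) = -4)
J = -48 (J = Mul(-4, Add(-1, 13)) = Mul(-4, 12) = -48)
Mul(J, c) = Mul(-48, -4) = 192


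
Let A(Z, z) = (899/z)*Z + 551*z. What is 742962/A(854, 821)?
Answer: 203323934/124054779 ≈ 1.6390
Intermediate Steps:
A(Z, z) = 551*z + 899*Z/z (A(Z, z) = 899*Z/z + 551*z = 551*z + 899*Z/z)
742962/A(854, 821) = 742962/(551*821 + 899*854/821) = 742962/(452371 + 899*854*(1/821)) = 742962/(452371 + 767746/821) = 742962/(372164337/821) = 742962*(821/372164337) = 203323934/124054779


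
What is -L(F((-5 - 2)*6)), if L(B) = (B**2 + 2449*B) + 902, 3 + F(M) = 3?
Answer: -902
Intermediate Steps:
F(M) = 0 (F(M) = -3 + 3 = 0)
L(B) = 902 + B**2 + 2449*B
-L(F((-5 - 2)*6)) = -(902 + 0**2 + 2449*0) = -(902 + 0 + 0) = -1*902 = -902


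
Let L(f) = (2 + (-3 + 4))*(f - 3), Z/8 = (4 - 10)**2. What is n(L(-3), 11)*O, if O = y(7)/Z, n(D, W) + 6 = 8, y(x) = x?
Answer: 7/144 ≈ 0.048611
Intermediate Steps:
Z = 288 (Z = 8*(4 - 10)**2 = 8*(-6)**2 = 8*36 = 288)
L(f) = -9 + 3*f (L(f) = (2 + 1)*(-3 + f) = 3*(-3 + f) = -9 + 3*f)
n(D, W) = 2 (n(D, W) = -6 + 8 = 2)
O = 7/288 ≈ 0.024306
n(L(-3), 11)*O = 2*(7/288) = 7/144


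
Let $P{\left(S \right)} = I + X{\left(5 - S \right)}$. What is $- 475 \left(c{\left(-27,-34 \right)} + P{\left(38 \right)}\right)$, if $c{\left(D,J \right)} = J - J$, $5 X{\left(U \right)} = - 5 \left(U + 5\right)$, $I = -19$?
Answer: $-4275$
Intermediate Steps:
$X{\left(U \right)} = -5 - U$ ($X{\left(U \right)} = \frac{\left(-5\right) \left(U + 5\right)}{5} = \frac{\left(-5\right) \left(5 + U\right)}{5} = \frac{-25 - 5 U}{5} = -5 - U$)
$c{\left(D,J \right)} = 0$
$P{\left(S \right)} = -29 + S$ ($P{\left(S \right)} = -19 - \left(10 - S\right) = -19 + \left(-5 + \left(-5 + S\right)\right) = -19 + \left(-10 + S\right) = -29 + S$)
$- 475 \left(c{\left(-27,-34 \right)} + P{\left(38 \right)}\right) = - 475 \left(0 + \left(-29 + 38\right)\right) = - 475 \left(0 + 9\right) = \left(-475\right) 9 = -4275$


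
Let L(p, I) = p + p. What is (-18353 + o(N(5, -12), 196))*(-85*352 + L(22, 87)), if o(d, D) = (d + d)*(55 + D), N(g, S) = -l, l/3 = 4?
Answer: 728287252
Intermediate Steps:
l = 12 (l = 3*4 = 12)
N(g, S) = -12 (N(g, S) = -1*12 = -12)
L(p, I) = 2*p
o(d, D) = 2*d*(55 + D) (o(d, D) = (2*d)*(55 + D) = 2*d*(55 + D))
(-18353 + o(N(5, -12), 196))*(-85*352 + L(22, 87)) = (-18353 + 2*(-12)*(55 + 196))*(-85*352 + 2*22) = (-18353 + 2*(-12)*251)*(-29920 + 44) = (-18353 - 6024)*(-29876) = -24377*(-29876) = 728287252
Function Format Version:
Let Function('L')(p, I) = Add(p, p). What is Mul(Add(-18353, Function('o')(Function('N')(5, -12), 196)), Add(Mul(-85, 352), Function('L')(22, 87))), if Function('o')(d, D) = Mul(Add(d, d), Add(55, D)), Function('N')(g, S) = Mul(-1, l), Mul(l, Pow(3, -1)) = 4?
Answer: 728287252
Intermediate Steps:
l = 12 (l = Mul(3, 4) = 12)
Function('N')(g, S) = -12 (Function('N')(g, S) = Mul(-1, 12) = -12)
Function('L')(p, I) = Mul(2, p)
Function('o')(d, D) = Mul(2, d, Add(55, D)) (Function('o')(d, D) = Mul(Mul(2, d), Add(55, D)) = Mul(2, d, Add(55, D)))
Mul(Add(-18353, Function('o')(Function('N')(5, -12), 196)), Add(Mul(-85, 352), Function('L')(22, 87))) = Mul(Add(-18353, Mul(2, -12, Add(55, 196))), Add(Mul(-85, 352), Mul(2, 22))) = Mul(Add(-18353, Mul(2, -12, 251)), Add(-29920, 44)) = Mul(Add(-18353, -6024), -29876) = Mul(-24377, -29876) = 728287252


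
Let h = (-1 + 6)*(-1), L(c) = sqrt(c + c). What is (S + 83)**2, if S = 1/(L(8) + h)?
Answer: 6724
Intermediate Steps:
L(c) = sqrt(2)*sqrt(c) (L(c) = sqrt(2*c) = sqrt(2)*sqrt(c))
h = -5 (h = 5*(-1) = -5)
S = -1 (S = 1/(sqrt(2)*sqrt(8) - 5) = 1/(sqrt(2)*(2*sqrt(2)) - 5) = 1/(4 - 5) = 1/(-1) = -1)
(S + 83)**2 = (-1 + 83)**2 = 82**2 = 6724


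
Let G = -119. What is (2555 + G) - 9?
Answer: 2427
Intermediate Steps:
(2555 + G) - 9 = (2555 - 119) - 9 = 2436 - 9 = 2427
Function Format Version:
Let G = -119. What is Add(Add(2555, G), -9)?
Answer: 2427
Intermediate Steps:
Add(Add(2555, G), -9) = Add(Add(2555, -119), -9) = Add(2436, -9) = 2427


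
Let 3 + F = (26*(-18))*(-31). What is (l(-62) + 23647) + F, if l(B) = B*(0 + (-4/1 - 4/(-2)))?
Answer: 38276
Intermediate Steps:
l(B) = -2*B (l(B) = B*(0 + (-4*1 - 4*(-½))) = B*(0 + (-4 + 2)) = B*(0 - 2) = B*(-2) = -2*B)
F = 14505 (F = -3 + (26*(-18))*(-31) = -3 - 468*(-31) = -3 + 14508 = 14505)
(l(-62) + 23647) + F = (-2*(-62) + 23647) + 14505 = (124 + 23647) + 14505 = 23771 + 14505 = 38276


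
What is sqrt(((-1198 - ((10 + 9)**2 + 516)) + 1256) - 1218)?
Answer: I*sqrt(2037) ≈ 45.133*I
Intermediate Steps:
sqrt(((-1198 - ((10 + 9)**2 + 516)) + 1256) - 1218) = sqrt(((-1198 - (19**2 + 516)) + 1256) - 1218) = sqrt(((-1198 - (361 + 516)) + 1256) - 1218) = sqrt(((-1198 - 1*877) + 1256) - 1218) = sqrt(((-1198 - 877) + 1256) - 1218) = sqrt((-2075 + 1256) - 1218) = sqrt(-819 - 1218) = sqrt(-2037) = I*sqrt(2037)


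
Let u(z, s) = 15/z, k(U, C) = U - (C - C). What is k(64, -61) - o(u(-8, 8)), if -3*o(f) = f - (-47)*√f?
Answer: 507/8 + 47*I*√30/12 ≈ 63.375 + 21.452*I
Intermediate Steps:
k(U, C) = U (k(U, C) = U - 1*0 = U + 0 = U)
o(f) = -47*√f/3 - f/3 (o(f) = -(f - (-47)*√f)/3 = -(f + 47*√f)/3 = -47*√f/3 - f/3)
k(64, -61) - o(u(-8, 8)) = 64 - (-47*√15*(I*√2/4)/3 - 5/(-8)) = 64 - (-47*I*√30/4/3 - 5*(-1)/8) = 64 - (-47*I*√30/12 - ⅓*(-15/8)) = 64 - (-47*I*√30/12 + 5/8) = 64 - (5/8 - 47*I*√30/12) = 64 + (-5/8 + 47*I*√30/12) = 507/8 + 47*I*√30/12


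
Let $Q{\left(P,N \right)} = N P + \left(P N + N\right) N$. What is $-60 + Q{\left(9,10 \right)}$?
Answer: $1030$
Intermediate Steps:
$Q{\left(P,N \right)} = N P + N \left(N + N P\right)$ ($Q{\left(P,N \right)} = N P + \left(N P + N\right) N = N P + \left(N + N P\right) N = N P + N \left(N + N P\right)$)
$-60 + Q{\left(9,10 \right)} = -60 + 10 \left(10 + 9 + 10 \cdot 9\right) = -60 + 10 \left(10 + 9 + 90\right) = -60 + 10 \cdot 109 = -60 + 1090 = 1030$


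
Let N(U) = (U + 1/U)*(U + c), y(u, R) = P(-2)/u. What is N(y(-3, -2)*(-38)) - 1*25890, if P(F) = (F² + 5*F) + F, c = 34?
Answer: -26082595/1368 ≈ -19066.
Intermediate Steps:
P(F) = F² + 6*F
y(u, R) = -8/u (y(u, R) = (-2*(6 - 2))/u = (-2*4)/u = -8/u)
N(U) = (34 + U)*(U + 1/U) (N(U) = (U + 1/U)*(U + 34) = (U + 1/U)*(34 + U) = (34 + U)*(U + 1/U))
N(y(-3, -2)*(-38)) - 1*25890 = (1 + (-8/(-3)*(-38))² + 34*(-8/(-3)*(-38)) + 34/((-8/(-3)*(-38)))) - 1*25890 = (1 + (-8*(-⅓)*(-38))² + 34*(-8*(-⅓)*(-38)) + 34/((-8*(-⅓)*(-38)))) - 25890 = (1 + ((8/3)*(-38))² + 34*((8/3)*(-38)) + 34/(((8/3)*(-38)))) - 25890 = (1 + (-304/3)² + 34*(-304/3) + 34/(-304/3)) - 25890 = (1 + 92416/9 - 10336/3 + 34*(-3/304)) - 25890 = (1 + 92416/9 - 10336/3 - 51/152) - 25890 = 9334925/1368 - 25890 = -26082595/1368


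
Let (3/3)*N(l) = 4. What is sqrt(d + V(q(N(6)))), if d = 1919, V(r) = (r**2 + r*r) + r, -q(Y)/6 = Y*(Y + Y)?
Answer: sqrt(75455) ≈ 274.69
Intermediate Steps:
N(l) = 4
q(Y) = -12*Y**2 (q(Y) = -6*Y*(Y + Y) = -6*Y*2*Y = -12*Y**2)
V(r) = r + 2*r**2 (V(r) = (r**2 + r**2) + r = 2*r**2 + r = r + 2*r**2)
sqrt(d + V(q(N(6)))) = sqrt(1919 + (-12*4**2)*(1 + 2*(-12*4**2))) = sqrt(1919 + (-12*16)*(1 + 2*(-12*16))) = sqrt(1919 - 192*(1 + 2*(-192))) = sqrt(1919 - 192*(1 - 384)) = sqrt(1919 - 192*(-383)) = sqrt(1919 + 73536) = sqrt(75455)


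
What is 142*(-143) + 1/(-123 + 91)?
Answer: -649793/32 ≈ -20306.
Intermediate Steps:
142*(-143) + 1/(-123 + 91) = -20306 + 1/(-32) = -20306 - 1/32 = -649793/32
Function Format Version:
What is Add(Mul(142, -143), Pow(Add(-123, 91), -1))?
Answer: Rational(-649793, 32) ≈ -20306.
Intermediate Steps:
Add(Mul(142, -143), Pow(Add(-123, 91), -1)) = Add(-20306, Pow(-32, -1)) = Add(-20306, Rational(-1, 32)) = Rational(-649793, 32)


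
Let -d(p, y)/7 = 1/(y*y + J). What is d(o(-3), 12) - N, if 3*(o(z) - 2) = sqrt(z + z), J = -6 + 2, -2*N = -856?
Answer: -8561/20 ≈ -428.05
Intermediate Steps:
N = 428 (N = -1/2*(-856) = 428)
J = -4
o(z) = 2 + sqrt(2)*sqrt(z)/3 (o(z) = 2 + sqrt(z + z)/3 = 2 + sqrt(2*z)/3 = 2 + (sqrt(2)*sqrt(z))/3 = 2 + sqrt(2)*sqrt(z)/3)
d(p, y) = -7/(-4 + y**2) (d(p, y) = -7/(y*y - 4) = -7/(y**2 - 4) = -7/(-4 + y**2))
d(o(-3), 12) - N = -7/(-4 + 12**2) - 1*428 = -7/(-4 + 144) - 428 = -7/140 - 428 = -7*1/140 - 428 = -1/20 - 428 = -8561/20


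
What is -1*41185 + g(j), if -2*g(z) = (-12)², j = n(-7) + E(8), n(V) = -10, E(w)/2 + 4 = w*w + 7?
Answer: -41257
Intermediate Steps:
E(w) = 6 + 2*w² (E(w) = -8 + 2*(w*w + 7) = -8 + 2*(w² + 7) = -8 + 2*(7 + w²) = -8 + (14 + 2*w²) = 6 + 2*w²)
j = 124 (j = -10 + (6 + 2*8²) = -10 + (6 + 2*64) = -10 + (6 + 128) = -10 + 134 = 124)
g(z) = -72 (g(z) = -½*(-12)² = -½*144 = -72)
-1*41185 + g(j) = -1*41185 - 72 = -41185 - 72 = -41257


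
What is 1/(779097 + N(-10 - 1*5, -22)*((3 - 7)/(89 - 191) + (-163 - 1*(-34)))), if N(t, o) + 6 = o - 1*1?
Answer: 51/39924680 ≈ 1.2774e-6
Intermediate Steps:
N(t, o) = -7 + o (N(t, o) = -6 + (o - 1*1) = -6 + (o - 1) = -6 + (-1 + o) = -7 + o)
1/(779097 + N(-10 - 1*5, -22)*((3 - 7)/(89 - 191) + (-163 - 1*(-34)))) = 1/(779097 + (-7 - 22)*((3 - 7)/(89 - 191) + (-163 - 1*(-34)))) = 1/(779097 - 29*(-4/(-102) + (-163 + 34))) = 1/(779097 - 29*(-4*(-1/102) - 129)) = 1/(779097 - 29*(2/51 - 129)) = 1/(779097 - 29*(-6577/51)) = 1/(779097 + 190733/51) = 1/(39924680/51) = 51/39924680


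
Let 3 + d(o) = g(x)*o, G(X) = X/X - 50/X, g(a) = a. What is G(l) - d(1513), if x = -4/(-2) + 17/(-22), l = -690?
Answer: -2812537/1518 ≈ -1852.8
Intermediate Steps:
x = 27/22 (x = -4*(-1/2) + 17*(-1/22) = 2 - 17/22 = 27/22 ≈ 1.2273)
G(X) = 1 - 50/X
d(o) = -3 + 27*o/22
G(l) - d(1513) = (-50 - 690)/(-690) - (-3 + (27/22)*1513) = -1/690*(-740) - (-3 + 40851/22) = 74/69 - 1*40785/22 = 74/69 - 40785/22 = -2812537/1518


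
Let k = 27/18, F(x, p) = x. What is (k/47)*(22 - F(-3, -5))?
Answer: 75/94 ≈ 0.79787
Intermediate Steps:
k = 3/2 (k = 27*(1/18) = 3/2 ≈ 1.5000)
(k/47)*(22 - F(-3, -5)) = ((3/2)/47)*(22 - 1*(-3)) = ((1/47)*(3/2))*(22 + 3) = (3/94)*25 = 75/94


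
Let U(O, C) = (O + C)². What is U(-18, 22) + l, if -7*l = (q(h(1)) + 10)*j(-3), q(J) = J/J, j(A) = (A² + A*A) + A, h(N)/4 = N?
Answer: -53/7 ≈ -7.5714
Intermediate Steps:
h(N) = 4*N
U(O, C) = (C + O)²
j(A) = A + 2*A² (j(A) = (A² + A²) + A = 2*A² + A = A + 2*A²)
q(J) = 1
l = -165/7 (l = -(1 + 10)*(-3*(1 + 2*(-3)))/7 = -11*(-3*(1 - 6))/7 = -11*(-3*(-5))/7 = -11*15/7 = -⅐*165 = -165/7 ≈ -23.571)
U(-18, 22) + l = (22 - 18)² - 165/7 = 4² - 165/7 = 16 - 165/7 = -53/7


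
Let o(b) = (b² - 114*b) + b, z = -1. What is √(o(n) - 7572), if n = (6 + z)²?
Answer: 2*I*√2443 ≈ 98.853*I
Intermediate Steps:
n = 25 (n = (6 - 1)² = 5² = 25)
o(b) = b² - 113*b
√(o(n) - 7572) = √(25*(-113 + 25) - 7572) = √(25*(-88) - 7572) = √(-2200 - 7572) = √(-9772) = 2*I*√2443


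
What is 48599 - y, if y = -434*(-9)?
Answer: 44693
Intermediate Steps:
y = 3906
48599 - y = 48599 - 1*3906 = 48599 - 3906 = 44693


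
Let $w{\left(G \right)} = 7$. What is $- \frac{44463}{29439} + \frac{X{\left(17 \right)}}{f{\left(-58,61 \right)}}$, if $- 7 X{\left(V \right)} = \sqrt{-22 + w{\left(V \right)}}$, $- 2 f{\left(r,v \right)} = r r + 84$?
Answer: $- \frac{14821}{9813} + \frac{i \sqrt{15}}{12068} \approx -1.5103 + 0.00032093 i$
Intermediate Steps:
$f{\left(r,v \right)} = -42 - \frac{r^{2}}{2}$ ($f{\left(r,v \right)} = - \frac{r r + 84}{2} = - \frac{r^{2} + 84}{2} = - \frac{84 + r^{2}}{2} = -42 - \frac{r^{2}}{2}$)
$X{\left(V \right)} = - \frac{i \sqrt{15}}{7}$ ($X{\left(V \right)} = - \frac{\sqrt{-22 + 7}}{7} = - \frac{\sqrt{-15}}{7} = - \frac{i \sqrt{15}}{7}$)
$- \frac{44463}{29439} + \frac{X{\left(17 \right)}}{f{\left(-58,61 \right)}} = - \frac{44463}{29439} + \frac{\left(- \frac{1}{7}\right) i \sqrt{15}}{-42 - \frac{\left(-58\right)^{2}}{2}} = \left(-44463\right) \frac{1}{29439} + \frac{\left(- \frac{1}{7}\right) i \sqrt{15}}{-42 - 1682} = - \frac{14821}{9813} + \frac{\left(- \frac{1}{7}\right) i \sqrt{15}}{-42 - 1682} = - \frac{14821}{9813} + \frac{\left(- \frac{1}{7}\right) i \sqrt{15}}{-1724} = - \frac{14821}{9813} + - \frac{i \sqrt{15}}{7} \left(- \frac{1}{1724}\right) = - \frac{14821}{9813} + \frac{i \sqrt{15}}{12068}$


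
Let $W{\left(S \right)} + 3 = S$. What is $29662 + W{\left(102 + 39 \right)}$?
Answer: $29800$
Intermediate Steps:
$W{\left(S \right)} = -3 + S$
$29662 + W{\left(102 + 39 \right)} = 29662 + \left(-3 + \left(102 + 39\right)\right) = 29662 + \left(-3 + 141\right) = 29662 + 138 = 29800$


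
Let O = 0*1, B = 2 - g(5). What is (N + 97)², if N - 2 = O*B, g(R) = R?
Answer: 9801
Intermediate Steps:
B = -3 (B = 2 - 1*5 = 2 - 5 = -3)
O = 0
N = 2 (N = 2 + 0*(-3) = 2 + 0 = 2)
(N + 97)² = (2 + 97)² = 99² = 9801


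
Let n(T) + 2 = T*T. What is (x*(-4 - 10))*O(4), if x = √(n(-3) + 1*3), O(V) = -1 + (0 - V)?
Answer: 70*√10 ≈ 221.36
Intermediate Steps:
O(V) = -1 - V
n(T) = -2 + T² (n(T) = -2 + T*T = -2 + T²)
x = √10 (x = √((-2 + (-3)²) + 1*3) = √((-2 + 9) + 3) = √(7 + 3) = √10 ≈ 3.1623)
(x*(-4 - 10))*O(4) = (√10*(-4 - 10))*(-1 - 1*4) = (√10*(-14))*(-1 - 4) = -14*√10*(-5) = 70*√10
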